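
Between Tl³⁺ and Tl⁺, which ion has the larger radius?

Both ions have Z = 81 protons, but Tl³⁺ has lost more electrons, so its remaining electrons feel a larger effective nuclear charge per electron and are pulled in more tightly.
Higher positive charge → smaller ion, so Tl⁺ > Tl³⁺.

Tl⁺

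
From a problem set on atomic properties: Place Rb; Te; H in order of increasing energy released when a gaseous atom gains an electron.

EA tends to increase across a period and decrease down a group, though the pattern is less regular than for IE or radius.
Neither a single period nor a single group — weigh both effects.
H > Rb: they share group 1; the group trend gives H the larger value.
Te > H: the two effects oppose for this pair; the across-period effect wins (190 vs 73 kJ/mol).
Tabulated electron affinity (kJ/mol): H 73, Rb 47, Te 190.
So from lowest to highest: Rb < H < Te.

Rb < H < Te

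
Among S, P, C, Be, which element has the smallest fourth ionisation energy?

S

IE_4 is the cost of taking one more electron from the +3 cation: S³⁺ still has 3 valence electrons; P³⁺ still has 2 valence electrons; C³⁺ still has 1 valence electron; Be³⁺ is already 1 electron into the core.
Breaking into a closed-shell core is much more expensive than removing a leftover valence electron — Be has the largest IE_4 here.
Valence configurations: S³⁺ [Ne]3s²3p¹, P³⁺ [Ne]3s², C³⁺ [He]2s¹.
S³⁺ loses a lone 3p electron whereas P³⁺ must break into a filled 3s² pair, so IE_4(P) > IE_4(S) even though S has the higher nuclear charge.
Tabulated IE_4 (kJ/mol): S 4556, P 4964, C 6223, Be 21007.
Putting it together, IE_4: S < P < C < Be.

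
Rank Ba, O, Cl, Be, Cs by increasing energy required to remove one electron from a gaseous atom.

Cs < Ba < Be < Cl < O

Be is in period 2, group 2; O is in period 2, group 16; Cl is in period 3, group 17; Cs is in period 6, group 1; Ba is in period 6, group 2.
Across a period the outer electron is held more tightly (higher IE₁); down a group it sits in a higher shell, more shielded, and comes off more easily.
These span different periods and groups, so the two trends combine.
Ba > Cs: both are in period 6; the period trend gives Ba the larger value.
Be > Ba: Be sits above Ba in group 2, so the down-group effect alone puts Be higher.
Cl > Be: period and group pull opposite ways; the across-period shift dominates (1251 vs 900 kJ/mol).
O > Cl: the two effects oppose for this pair; the down-group effect wins (1314 vs 1251 kJ/mol).
Tabulated first ionization energy (kJ/mol): Be 900, O 1314, Cl 1251, Cs 376, Ba 503.
So from lowest to highest: Cs < Ba < Be < Cl < O.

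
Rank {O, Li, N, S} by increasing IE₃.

S < N < O < Li

After 2 electrons have been removed, what remains? O²⁺ still has 4 valence electrons; Li²⁺ is already 1 electron into the core; N²⁺ still has 3 valence electrons; S²⁺ still has 4 valence electrons.
Core electrons are held far more tightly than valence electrons, so Li tops the IE_3 order.
Valence configurations: O²⁺ [He]2s²2p², N²⁺ [He]2s²2p¹, S²⁺ [Ne]3s²3p².
Tabulated IE_3 (kJ/mol): O 5300, Li 11815, N 4578, S 3357.
Putting it together, IE_3: S < N < O < Li.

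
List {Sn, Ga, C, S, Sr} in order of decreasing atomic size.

Across a period the added protons contract the valence shell; down a group each new principal shell makes the atom larger.
These span different periods and groups, so the two trends combine.
S > C: period and group pull opposite ways; the down-group shift dominates (103 vs 75 pm).
Ga > S: both effects reinforce here, so Ga is clearly the larger of the two.
Sn > Ga: period and group pull opposite ways; the down-group shift dominates (140 vs 124 pm).
Sr > Sn: both are in period 5; the period trend gives Sr the larger value.
For reference (pm): C 75, S 103, Ga 124, Sr 185, Sn 140.
So from largest to smallest: Sr > Sn > Ga > S > C.

Sr, Sn, Ga, S, C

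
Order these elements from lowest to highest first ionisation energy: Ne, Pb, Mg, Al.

Ne is in period 2, group 18; Mg is in period 3, group 2; Al is in period 3, group 13; Pb is in period 6, group 14.
First ionization energy rises across a period (greater Z_eff holds electrons more tightly) and falls down a group (valence electrons are farther from the nucleus).
Neither a single period nor a single group — weigh both effects.
Pb > Al: the two effects oppose for this pair; the across-period effect wins (716 vs 578 kJ/mol).
Mg > Pb: period and group pull opposite ways; the down-group shift dominates (738 vs 716 kJ/mol).
Ne > Mg: relative to Mg, both the across-period and down-group shifts push Ne's first ionization energy up.
Note the exception: Mg has a higher first ionization energy than Al, contrary to the simple trend — Al's single 3p electron is easier to remove than one from Mg's filled 3s².
Approximate values (kJ/mol): Ne 2081, Mg 738, Al 578, Pb 716.
So from lowest to highest: Al < Pb < Mg < Ne.

Al < Pb < Mg < Ne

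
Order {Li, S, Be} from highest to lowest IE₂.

Li > S > Be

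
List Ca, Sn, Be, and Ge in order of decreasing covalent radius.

Ca > Sn > Ge > Be

Be is in period 2, group 2; Ca is in period 4, group 2; Ge is in period 4, group 14; Sn is in period 5, group 14.
Radius decreases left→right (rising Z_eff, same n) and increases top→bottom (higher n).
Neither a single period nor a single group — weigh both effects.
Ge > Be: period and group pull opposite ways; the down-group shift dominates (121 vs 102 pm).
Sn > Ge: Sn sits below Ge in group 14, so the down-group effect alone puts Sn larger.
Ca > Sn: the two effects oppose for this pair; the across-period effect wins (171 vs 140 pm).
For reference (pm): Be 102, Ca 171, Ge 121, Sn 140.
So from largest to smallest: Ca > Sn > Ge > Be.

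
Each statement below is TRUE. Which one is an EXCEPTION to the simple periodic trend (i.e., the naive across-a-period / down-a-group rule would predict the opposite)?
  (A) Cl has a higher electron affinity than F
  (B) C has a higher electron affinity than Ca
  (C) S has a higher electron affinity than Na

(A)

The general trend: electron affinity increases across a period and decreases down a group.
(A) Cl (period 3, group 17) vs F (period 2, group 17): the stated order contradicts the simple trend.
(B) C (period 2, group 14) vs Ca (period 4, group 2): the stated order agrees with the simple trend.
(C) S (period 3, group 16) vs Na (period 3, group 1): the stated order agrees with the simple trend.
The exception is (A): F's small 2p subshell makes the incoming electron feel strong e⁻–e⁻ repulsion, so Cl actually releases more energy on gaining an electron.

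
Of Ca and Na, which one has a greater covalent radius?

Radius decreases left→right (rising Z_eff, same n) and increases top→bottom (higher n).
These sit on a diagonal, where the across-period and down-group effects partly cancel.
Ca > Na: the two effects oppose for this pair; the down-group effect wins (171 vs 155 pm).
Approximate values (pm): Na 155, Ca 171.
So Ca has the greater covalent radius (Ca > Na).

Ca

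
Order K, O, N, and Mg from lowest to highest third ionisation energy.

After 2 electrons have been removed, what remains? K²⁺ is already 1 electron into the core; O²⁺ still has 4 valence electrons; N²⁺ still has 3 valence electrons; Mg²⁺ is the bare [Ne] core.
Usually core removal costs more than valence removal, but here the competition is close: a tightly held n=2 valence electron can cost more to remove than an n=3 core electron, so the actual values have to decide it.
Valence configurations: O²⁺ [He]2s²2p², N²⁺ [He]2s²2p¹.
The numbers (kJ/mol): K 4420, O 5300, N 4578, Mg 7733.
Putting it together, IE_3: K < N < O < Mg.

K, N, O, Mg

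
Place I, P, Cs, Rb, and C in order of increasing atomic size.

C is in period 2, group 14; P is in period 3, group 15; Rb is in period 5, group 1; I is in period 5, group 17; Cs is in period 6, group 1.
Moving right in a period, electrons are added to the same shell under a stronger nuclear pull, so atoms get smaller; moving down, a new shell is opened and atoms get larger.
Here both period and group differ, so the two effects have to be weighed against each other.
P > C: period and group pull opposite ways; the down-group shift dominates (111 vs 75 pm).
I > P: period and group pull opposite ways; the down-group shift dominates (133 vs 111 pm).
Rb > I: both are in period 5; the period trend gives Rb the larger value.
Cs > Rb: they share group 1; the group trend gives Cs the larger value.
For reference (pm): C 75, P 111, Rb 210, I 133, Cs 232.
So from smallest to largest: C < P < I < Rb < Cs.

C, P, I, Rb, Cs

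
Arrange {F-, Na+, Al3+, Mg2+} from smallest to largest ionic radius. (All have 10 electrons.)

Al3+ < Mg2+ < Na+ < F-

All of these have 10 electrons, so size is governed by nuclear charge alone: the more protons, the stronger the pull on the same electron cloud, and the smaller the ion.
Nuclear charges: Al3+ (Z=13), Mg2+ (Z=12), Na+ (Z=11), F- (Z=9).
Smallest to largest: Al3+ < Mg2+ < Na+ < F-.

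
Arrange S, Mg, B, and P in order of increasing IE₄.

S < P < Mg < B

IE_4 is the cost of taking one more electron from the +3 cation: S³⁺ still has 3 valence electrons; Mg³⁺ is already 1 electron into the core; B³⁺ is the bare [He] core; P³⁺ still has 2 valence electrons.
Breaking into a closed-shell core is much more expensive than removing a leftover valence electron — Mg and B have the largest IE_4 here.
Valence configurations: S³⁺ [Ne]3s²3p¹, P³⁺ [Ne]3s².
S³⁺ loses a lone 3p electron whereas P³⁺ must break into a filled 3s² pair, so IE_4(P) > IE_4(S) even though S has the higher nuclear charge.
Approximate IE_4 values (kJ/mol): S 4556, Mg 10543, B 25026, P 4964.
So the fourth ionization energies run S < P < Mg < B.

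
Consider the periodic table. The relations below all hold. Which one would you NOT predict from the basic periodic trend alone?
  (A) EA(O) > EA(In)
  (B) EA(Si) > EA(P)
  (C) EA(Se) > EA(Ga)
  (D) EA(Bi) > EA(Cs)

(B)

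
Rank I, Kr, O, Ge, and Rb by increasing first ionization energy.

O is in period 2, group 16; Ge is in period 4, group 14; Kr is in period 4, group 18; Rb is in period 5, group 1; I is in period 5, group 17.
IE₁ increases left→right with effective nuclear charge and decreases top→bottom as the valence shell moves farther out.
Here both period and group differ, so the two effects have to be weighed against each other.
Ge > Rb: both effects reinforce here, so Ge is clearly the higher of the two.
I > Ge: period and group pull opposite ways; the across-period shift dominates (1008 vs 762 kJ/mol).
O > I: period and group pull opposite ways; the down-group shift dominates (1314 vs 1008 kJ/mol).
Kr > O: the two effects oppose for this pair; the across-period effect wins (1351 vs 1314 kJ/mol).
For reference (kJ/mol): O 1314, Ge 762, Kr 1351, Rb 403, I 1008.
So from lowest to highest: Rb < Ge < I < O < Kr.

Rb < Ge < I < O < Kr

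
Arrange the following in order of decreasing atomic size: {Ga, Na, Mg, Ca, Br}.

Ca, Na, Mg, Ga, Br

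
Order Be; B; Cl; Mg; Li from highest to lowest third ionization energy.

Be > Li > Mg > Cl > B

Consider each +2 ion: Be²⁺ is the bare [He] core; B²⁺ still has 1 valence electron; Cl²⁺ still has 5 valence electrons; Mg²⁺ is the bare [Ne] core; Li²⁺ is already 1 electron into the core.
Core electrons are held far more tightly than valence electrons, so Mg, Li and Be top the IE_3 order.
Valence configurations: B²⁺ [He]2s¹, Cl²⁺ [Ne]3s²3p³.
The numbers (kJ/mol): Be 14849, B 3660, Cl 3822, Mg 7733, Li 11815.
Hence IE_3: B < Cl < Mg < Li < Be.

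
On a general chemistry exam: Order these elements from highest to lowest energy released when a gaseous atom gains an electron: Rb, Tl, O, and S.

S > O > Rb > Tl

O is in period 2, group 16; S is in period 3, group 16; Rb is in period 5, group 1; Tl is in period 6, group 13.
Electron affinity generally becomes more exothermic across a period toward the halogens and less exothermic down a group.
These span different periods and groups, so the two trends combine.
Rb > Tl: the two effects oppose for this pair; the down-group effect wins (47 vs 19 kJ/mol).
O > Rb: both effects reinforce here, so O is clearly the higher of the two.
S > O: this pair runs against the simple trend — see the exception note.
Note the exception: S has a higher electron affinity than O, contrary to the simple trend — the compact 2p subshell of O repels the added electron more than S's larger 3p does.
Tabulated electron affinity (kJ/mol): O 141, S 200, Rb 47, Tl 19.
So from highest to lowest: S > O > Rb > Tl.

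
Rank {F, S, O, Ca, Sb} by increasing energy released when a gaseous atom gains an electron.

Ca < Sb < O < S < F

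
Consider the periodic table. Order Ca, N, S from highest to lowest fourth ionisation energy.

N > Ca > S

IE_4 is the cost of taking one more electron from the +3 cation: Ca³⁺ is already 1 electron into the core; N³⁺ still has 2 valence electrons; S³⁺ still has 3 valence electrons.
Usually core removal costs more than valence removal, but here the competition is close: a tightly held n=2 valence electron can cost more to remove than an n=3 core electron, so the actual values have to decide it.
Valence configurations: N³⁺ [He]2s², S³⁺ [Ne]3s²3p¹.
Tabulated IE_4 (kJ/mol): Ca 6491, N 7475, S 4556.
Overall IE_4 order: S < Ca < N.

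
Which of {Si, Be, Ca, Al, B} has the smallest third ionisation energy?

Al

Consider each +2 ion: Si²⁺ still has 2 valence electrons; Be²⁺ is the bare [He] core; Ca²⁺ is the bare [Ar] core; Al²⁺ still has 1 valence electron; B²⁺ still has 1 valence electron.
Breaking into a closed-shell core is much more expensive than removing a leftover valence electron — Ca and Be have the largest IE_3 here.
Valence configurations: Si²⁺ [Ne]3s², Al²⁺ [Ne]3s¹, B²⁺ [He]2s¹.
Tabulated IE_3 (kJ/mol): Si 3232, Be 14849, Ca 4912, Al 2745, B 3660.
So the third ionization energies run Al < Si < B < Ca < Be.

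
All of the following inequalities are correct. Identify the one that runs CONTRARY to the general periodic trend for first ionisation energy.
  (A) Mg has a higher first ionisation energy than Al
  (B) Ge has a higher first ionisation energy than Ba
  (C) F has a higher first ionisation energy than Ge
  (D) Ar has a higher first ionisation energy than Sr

(A)

The general trend: first ionisation energy increases across a period and decreases down a group.
(A) Mg (period 3, group 2) vs Al (period 3, group 13): the stated order contradicts the simple trend.
(B) Ge (period 4, group 14) vs Ba (period 6, group 2): the stated order agrees with the simple trend.
(C) F (period 2, group 17) vs Ge (period 4, group 14): the stated order agrees with the simple trend.
(D) Ar (period 3, group 18) vs Sr (period 5, group 2): the stated order agrees with the simple trend.
The exception is (A): Al's single 3p electron is easier to remove than one from Mg's filled 3s².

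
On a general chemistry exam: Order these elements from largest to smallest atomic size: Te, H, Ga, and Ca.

Ca, Te, Ga, H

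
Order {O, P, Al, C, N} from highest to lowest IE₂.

IE_2 is the cost of taking one more electron from the +1 cation: O⁺ still has 5 valence electrons; P⁺ still has 4 valence electrons; Al⁺ still has 2 valence electrons; C⁺ still has 3 valence electrons; N⁺ still has 4 valence electrons.
All are still removing valence electrons, so compare the +1 ions as you would atoms: IE_2 generally rises across a period (higher Z_eff) and falls down a group (larger shell), subject to the usual subshell exceptions.
Valence configurations: O⁺ [He]2s²2p³, P⁺ [Ne]3s²3p², Al⁺ [Ne]3s², C⁺ [He]2s²2p¹, N⁺ [He]2s²2p².
The numbers (kJ/mol): O 3388, P 1907, Al 1817, C 2353, N 2856.
Putting it together, IE_2: Al < P < C < N < O.

O, N, C, P, Al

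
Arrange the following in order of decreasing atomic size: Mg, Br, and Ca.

Ca > Mg > Br

Mg is in period 3, group 2; Ca is in period 4, group 2; Br is in period 4, group 17.
Across a period the added protons contract the valence shell; down a group each new principal shell makes the atom larger.
These span different periods and groups, so the two trends combine.
Mg > Br: the two effects oppose for this pair; the across-period effect wins (139 vs 114 pm).
Ca > Mg: Ca sits below Mg in group 2, so the down-group effect alone puts Ca larger.
For reference (pm): Mg 139, Ca 171, Br 114.
So from largest to smallest: Ca > Mg > Br.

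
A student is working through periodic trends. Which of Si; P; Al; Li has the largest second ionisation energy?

Consider each +1 ion: Si⁺ still has 3 valence electrons; P⁺ still has 4 valence electrons; Al⁺ still has 2 valence electrons; Li⁺ is the bare [He] core.
Pulling an electron out of a noble-gas core costs far more than removing a remaining valence electron, so Li sits at the high end of IE_2.
Valence configurations: Si⁺ [Ne]3s²3p¹, P⁺ [Ne]3s²3p², Al⁺ [Ne]3s².
Si⁺ loses a lone 3p electron whereas Al⁺ must break into a filled 3s² pair, so IE_2(Al) > IE_2(Si) even though Si has the higher nuclear charge.
Approximate IE_2 values (kJ/mol): Si 1577, P 1907, Al 1817, Li 7298.
Overall IE_2 order: Si < Al < P < Li.

Li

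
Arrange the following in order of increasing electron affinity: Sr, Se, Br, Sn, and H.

Sr, H, Sn, Se, Br

H is in period 1, group 1; Se is in period 4, group 16; Br is in period 4, group 17; Sr is in period 5, group 2; Sn is in period 5, group 14.
Electron affinity generally becomes more exothermic across a period toward the halogens and less exothermic down a group.
Here both period and group differ, so the two effects have to be weighed against each other.
H > Sr: the two effects oppose for this pair; the down-group effect wins (73 vs 5 kJ/mol).
Sn > H: the two effects oppose for this pair; the across-period effect wins (107 vs 73 kJ/mol).
Se > Sn: both effects reinforce here, so Se is clearly the higher of the two.
Br > Se: both are in period 4; the period trend gives Br the larger value.
Approximate values (kJ/mol): H 73, Se 195, Br 325, Sr 5, Sn 107.
So from lowest to highest: Sr < H < Sn < Se < Br.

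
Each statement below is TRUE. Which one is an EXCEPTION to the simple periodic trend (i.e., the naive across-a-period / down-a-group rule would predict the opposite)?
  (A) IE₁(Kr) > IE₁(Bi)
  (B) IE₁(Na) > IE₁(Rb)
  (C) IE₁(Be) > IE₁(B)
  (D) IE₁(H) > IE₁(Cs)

(C)

The general trend: first ionization energy increases across a period and decreases down a group.
(A) Kr (period 4, group 18) vs Bi (period 6, group 15): the stated order agrees with the simple trend.
(B) Na (period 3, group 1) vs Rb (period 5, group 1): the stated order agrees with the simple trend.
(C) Be (period 2, group 2) vs B (period 2, group 13): the stated order contradicts the simple trend.
(D) H (period 1, group 1) vs Cs (period 6, group 1): the stated order agrees with the simple trend.
The exception is (C): removing B's lone 2p electron is easier than breaking Be's filled 2s².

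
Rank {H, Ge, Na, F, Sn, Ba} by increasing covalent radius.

H is in period 1, group 1; F is in period 2, group 17; Na is in period 3, group 1; Ge is in period 4, group 14; Sn is in period 5, group 14; Ba is in period 6, group 2.
Radius decreases left→right (rising Z_eff, same n) and increases top→bottom (higher n).
Here both period and group differ, so the two effects have to be weighed against each other.
F > H: period and group pull opposite ways; the down-group shift dominates (64 vs 32 pm).
Ge > F: relative to F, both the across-period and down-group shifts push Ge's atomic radius up.
Sn > Ge: Sn sits below Ge in group 14, so the down-group effect alone puts Sn larger.
Na > Sn: the two effects oppose for this pair; the across-period effect wins (155 vs 140 pm).
Ba > Na: period and group pull opposite ways; the down-group shift dominates (196 vs 155 pm).
Tabulated atomic radius (pm): H 32, F 64, Na 155, Ge 121, Sn 140, Ba 196.
So from smallest to largest: H < F < Ge < Sn < Na < Ba.

H, F, Ge, Sn, Na, Ba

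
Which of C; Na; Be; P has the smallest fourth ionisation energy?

P

After 3 electrons have been removed, what remains? C³⁺ still has 1 valence electron; Na³⁺ is already 2 electrons into the core; Be³⁺ is already 1 electron into the core; P³⁺ still has 2 valence electrons.
Core electrons are held far more tightly than valence electrons, so Na and Be top the IE_4 order.
Valence configurations: C³⁺ [He]2s¹, P³⁺ [Ne]3s².
Approximate IE_4 values (kJ/mol): C 6223, Na 9543, Be 21007, P 4964.
Hence IE_4: P < C < Na < Be.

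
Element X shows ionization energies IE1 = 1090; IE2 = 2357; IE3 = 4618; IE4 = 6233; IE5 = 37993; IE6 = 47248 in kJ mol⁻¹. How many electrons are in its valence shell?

4

Look for the largest jump between consecutive ionization energies: IE5/IE4 ≈ 6.1, far larger than any earlier ratio.
That jump marks the point where a core electron is being removed. So the atom has 4 valence electrons.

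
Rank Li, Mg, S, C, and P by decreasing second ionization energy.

IE_2 is the cost of taking one more electron from the +1 cation: Li⁺ is the bare [He] core; Mg⁺ still has 1 valence electron; S⁺ still has 5 valence electrons; C⁺ still has 3 valence electrons; P⁺ still has 4 valence electrons.
Pulling an electron out of a noble-gas core costs far more than removing a remaining valence electron, so Li sits at the high end of IE_2.
Valence configurations: Mg⁺ [Ne]3s¹, S⁺ [Ne]3s²3p³, C⁺ [He]2s²2p¹, P⁺ [Ne]3s²3p².
Approximate IE_2 values (kJ/mol): Li 7298, Mg 1451, S 2252, C 2353, P 1907.
Putting it together, IE_2: Mg < P < S < C < Li.

Li > C > S > P > Mg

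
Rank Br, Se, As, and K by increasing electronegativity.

K is in period 4, group 1; As is in period 4, group 15; Se is in period 4, group 16; Br is in period 4, group 17.
Smaller atoms with higher effective nuclear charge are more electronegative.
All lie in period 4, so electronegativity increases left to right.
So from lowest to highest: K < As < Se < Br.

K < As < Se < Br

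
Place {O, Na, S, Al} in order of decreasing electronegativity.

O is in period 2, group 16; Na is in period 3, group 1; Al is in period 3, group 13; S is in period 3, group 16.
Electronegativity increases across a period and decreases down a group, tracking effective nuclear charge and atomic size.
These span different periods and groups, so the two trends combine.
Al > Na: both are in period 3; the period trend gives Al the larger value.
S > Al: both are in period 3; the period trend gives S the larger value.
O > S: they share group 16; the group trend gives O the larger value.
Approximate values (Pauling): O 3.44, Na 0.93, Al 1.61, S 2.58.
So from highest to lowest: O > S > Al > Na.

O > S > Al > Na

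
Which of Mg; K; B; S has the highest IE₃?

Mg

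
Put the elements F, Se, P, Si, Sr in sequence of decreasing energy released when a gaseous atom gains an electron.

F, Se, Si, P, Sr

F is in period 2, group 17; Si is in period 3, group 14; P is in period 3, group 15; Se is in period 4, group 16; Sr is in period 5, group 2.
Adding an electron releases more energy for atoms nearer the top right (short of the noble gases).
These span different periods and groups, so the two trends combine.
P > Sr: relative to Sr, both the across-period and down-group shifts push P's electron affinity up.
Si > P: this pair runs against the simple trend — see the exception note.
Se > Si: period and group pull opposite ways; the across-period shift dominates (195 vs 134 kJ/mol).
F > Se: relative to Se, both the across-period and down-group shifts push F's electron affinity up.
Note the exception: Si has a higher electron affinity than P, contrary to the simple trend — adding an electron to P's half-filled 3p³ is unfavourable, so Si (3p²) has the more exothermic EA.
For reference (kJ/mol): F 328, Si 134, P 72, Se 195, Sr 5.
So from highest to lowest: F > Se > Si > P > Sr.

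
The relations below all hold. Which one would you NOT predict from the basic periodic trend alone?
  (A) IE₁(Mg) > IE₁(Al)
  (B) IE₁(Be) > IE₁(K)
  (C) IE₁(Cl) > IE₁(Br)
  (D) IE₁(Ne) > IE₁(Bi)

(A)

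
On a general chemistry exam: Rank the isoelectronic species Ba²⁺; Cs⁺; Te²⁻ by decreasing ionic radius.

Te²⁻, Cs⁺, Ba²⁺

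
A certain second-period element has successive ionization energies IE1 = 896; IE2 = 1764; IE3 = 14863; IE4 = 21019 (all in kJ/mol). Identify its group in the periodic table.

Look for the largest jump between consecutive ionization energies: IE3/IE2 ≈ 8.4, far larger than any earlier ratio.
That jump marks the point where a core electron is being removed. So the atom has 2 valence electrons.
A main-group element with 2 valence electrons is in group 2.

Group 2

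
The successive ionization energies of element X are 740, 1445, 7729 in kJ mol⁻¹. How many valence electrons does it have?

2

Look for the largest jump between consecutive ionization energies: IE3/IE2 ≈ 5.3, far larger than any earlier ratio.
That jump marks the point where a core electron is being removed. So the atom has 2 valence electrons.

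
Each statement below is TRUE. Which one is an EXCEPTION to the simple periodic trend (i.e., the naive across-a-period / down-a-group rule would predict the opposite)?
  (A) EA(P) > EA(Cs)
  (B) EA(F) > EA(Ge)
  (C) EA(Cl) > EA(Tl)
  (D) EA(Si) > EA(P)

The general trend: electron affinity increases across a period and decreases down a group.
(A) P (period 3, group 15) vs Cs (period 6, group 1): the stated order agrees with the simple trend.
(B) F (period 2, group 17) vs Ge (period 4, group 14): the stated order agrees with the simple trend.
(C) Cl (period 3, group 17) vs Tl (period 6, group 13): the stated order agrees with the simple trend.
(D) Si (period 3, group 14) vs P (period 3, group 15): the stated order contradicts the simple trend.
The exception is (D): adding an electron to P's half-filled 3p³ is unfavourable, so Si (3p²) has the more exothermic EA.

(D)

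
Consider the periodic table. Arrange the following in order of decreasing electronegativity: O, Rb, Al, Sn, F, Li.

F, O, Sn, Al, Li, Rb

Li is in period 2, group 1; O is in period 2, group 16; F is in period 2, group 17; Al is in period 3, group 13; Rb is in period 5, group 1; Sn is in period 5, group 14.
Smaller atoms with higher effective nuclear charge are more electronegative.
Neither a single period nor a single group — weigh both effects.
Li > Rb: Li sits above Rb in group 1, so the down-group effect alone puts Li higher.
Al > Li: the two effects oppose for this pair; the across-period effect wins (1.61 vs 0.98).
Sn > Al: period and group pull opposite ways; the across-period shift dominates (1.96 vs 1.61).
O > Sn: relative to Sn, both the across-period and down-group shifts push O's electronegativity up.
F > O: both are in period 2; the period trend gives F the larger value.
Approximate values (Pauling): Li 0.98, O 3.44, F 3.98, Al 1.61, Rb 0.82, Sn 1.96.
So from highest to lowest: F > O > Sn > Al > Li > Rb.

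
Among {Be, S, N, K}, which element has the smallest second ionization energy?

Be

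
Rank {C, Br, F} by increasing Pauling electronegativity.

C is in period 2, group 14; F is in period 2, group 17; Br is in period 4, group 17.
Electronegativity increases across a period and decreases down a group, tracking effective nuclear charge and atomic size.
Here both period and group differ, so the two effects have to be weighed against each other.
Br > C: period and group pull opposite ways; the across-period shift dominates (2.96 vs 2.55).
F > Br: F sits above Br in group 17, so the down-group effect alone puts F higher.
For reference (Pauling): C 2.55, F 3.98, Br 2.96.
So from lowest to highest: C < Br < F.

C < Br < F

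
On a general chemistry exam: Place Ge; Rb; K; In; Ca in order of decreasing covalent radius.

K is in period 4, group 1; Ca is in period 4, group 2; Ge is in period 4, group 14; Rb is in period 5, group 1; In is in period 5, group 13.
Moving right in a period, electrons are added to the same shell under a stronger nuclear pull, so atoms get smaller; moving down, a new shell is opened and atoms get larger.
Neither a single period nor a single group — weigh both effects.
In > Ge: both effects reinforce here, so In is clearly the larger of the two.
Ca > In: the two effects oppose for this pair; the across-period effect wins (171 vs 142 pm).
K > Ca: K lies to the left of Ca in period 4, so the across-period effect alone puts K larger.
Rb > K: they share group 1; the group trend gives Rb the larger value.
Approximate values (pm): K 196, Ca 171, Ge 121, Rb 210, In 142.
So from largest to smallest: Rb > K > Ca > In > Ge.

Rb, K, Ca, In, Ge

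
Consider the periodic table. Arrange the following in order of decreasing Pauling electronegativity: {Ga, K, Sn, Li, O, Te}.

O > Te > Sn > Ga > Li > K

Li is in period 2, group 1; O is in period 2, group 16; K is in period 4, group 1; Ga is in period 4, group 13; Sn is in period 5, group 14; Te is in period 5, group 16.
Smaller atoms with higher effective nuclear charge are more electronegative.
Here both period and group differ, so the two effects have to be weighed against each other.
Li > K: Li sits above K in group 1, so the down-group effect alone puts Li higher.
Ga > Li: the two effects oppose for this pair; the across-period effect wins (1.81 vs 0.98).
Sn > Ga: the two effects oppose for this pair; the across-period effect wins (1.96 vs 1.81).
Te > Sn: both are in period 5; the period trend gives Te the larger value.
O > Te: they share group 16; the group trend gives O the larger value.
Tabulated electronegativity (Pauling): Li 0.98, O 3.44, K 0.82, Ga 1.81, Sn 1.96, Te 2.10.
So from highest to lowest: O > Te > Sn > Ga > Li > K.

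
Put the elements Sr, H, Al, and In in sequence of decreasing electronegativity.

H, In, Al, Sr

H is in period 1, group 1; Al is in period 3, group 13; Sr is in period 5, group 2; In is in period 5, group 13.
Electronegativity increases across a period and decreases down a group, tracking effective nuclear charge and atomic size.
Here both period and group differ, so the two effects have to be weighed against each other.
Al > Sr: both effects reinforce here, so Al is clearly the higher of the two.
In > Al: this pair runs against the simple trend — see the exception note.
H > In: the two effects oppose for this pair; the down-group effect wins (2.20 vs 1.78).
Note the exception: In has a higher electronegativity than Al, contrary to the simple trend — poor shielding by filled d (and f) subshells raises the heavier element's effective nuclear charge more than the simple down-group trend predicts.
Approximate values (Pauling): H 2.20, Al 1.61, Sr 0.95, In 1.78.
So from highest to lowest: H > In > Al > Sr.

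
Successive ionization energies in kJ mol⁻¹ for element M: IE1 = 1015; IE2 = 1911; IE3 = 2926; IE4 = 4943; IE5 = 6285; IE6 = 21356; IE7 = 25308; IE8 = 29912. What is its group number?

Group 15

Look for the largest jump between consecutive ionization energies: IE6/IE5 ≈ 3.4, far larger than any earlier ratio.
That jump marks the point where a core electron is being removed. So the atom has 5 valence electrons.
A main-group element with 5 valence electrons is in group 15.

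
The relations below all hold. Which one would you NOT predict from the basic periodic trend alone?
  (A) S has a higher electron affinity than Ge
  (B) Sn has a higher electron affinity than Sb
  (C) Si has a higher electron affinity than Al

(B)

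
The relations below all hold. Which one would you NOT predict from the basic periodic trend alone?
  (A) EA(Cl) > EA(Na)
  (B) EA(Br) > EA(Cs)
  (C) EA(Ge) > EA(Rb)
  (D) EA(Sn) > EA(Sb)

The general trend: electron affinity increases across a period and decreases down a group.
(A) Cl (period 3, group 17) vs Na (period 3, group 1): the stated order agrees with the simple trend.
(B) Br (period 4, group 17) vs Cs (period 6, group 1): the stated order agrees with the simple trend.
(C) Ge (period 4, group 14) vs Rb (period 5, group 1): the stated order agrees with the simple trend.
(D) Sn (period 5, group 14) vs Sb (period 5, group 15): the stated order contradicts the simple trend.
The exception is (D): adding an electron to Sb's half-filled 5p³ is unfavourable, so Sn has the more exothermic EA.

(D)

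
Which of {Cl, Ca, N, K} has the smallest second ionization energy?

Ca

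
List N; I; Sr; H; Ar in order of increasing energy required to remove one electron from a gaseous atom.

Sr < I < H < N < Ar

H is in period 1, group 1; N is in period 2, group 15; Ar is in period 3, group 18; Sr is in period 5, group 2; I is in period 5, group 17.
Removing the outermost electron gets harder across a period and easier down a group.
These span different periods and groups, so the two trends combine.
I > Sr: both are in period 5; the period trend gives I the larger value.
H > I: period and group pull opposite ways; the down-group shift dominates (1312 vs 1008 kJ/mol).
N > H: period and group pull opposite ways; the across-period shift dominates (1402 vs 1312 kJ/mol).
Ar > N: period and group pull opposite ways; the across-period shift dominates (1521 vs 1402 kJ/mol).
Tabulated first ionization energy (kJ/mol): H 1312, N 1402, Ar 1521, Sr 550, I 1008.
So from lowest to highest: Sr < I < H < N < Ar.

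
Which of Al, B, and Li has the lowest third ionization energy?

Al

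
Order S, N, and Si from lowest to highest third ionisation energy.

The third ionization energy removes an electron from the +2 ion. For each element: S²⁺ still has 4 valence electrons; N²⁺ still has 3 valence electrons; Si²⁺ still has 2 valence electrons.
All are still removing valence electrons, so compare the +2 ions as you would atoms: IE_3 generally rises across a period (higher Z_eff) and falls down a group (larger shell), subject to the usual subshell exceptions.
Valence configurations: S²⁺ [Ne]3s²3p², N²⁺ [He]2s²2p¹, Si²⁺ [Ne]3s².
The numbers (kJ/mol): S 3357, N 4578, Si 3232.
Putting it together, IE_3: Si < S < N.

Si, S, N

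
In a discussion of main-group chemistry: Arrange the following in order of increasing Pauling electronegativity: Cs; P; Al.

Cs, Al, P

Atoms toward the upper right of the periodic table pull bonding electrons most strongly.
Neither a single period nor a single group — weigh both effects.
Al > Cs: relative to Cs, both the across-period and down-group shifts push Al's electronegativity up.
P > Al: both are in period 3; the period trend gives P the larger value.
Tabulated electronegativity (Pauling): Al 1.61, P 2.19, Cs 0.79.
So from lowest to highest: Cs < Al < P.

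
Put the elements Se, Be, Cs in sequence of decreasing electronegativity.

Be is in period 2, group 2; Se is in period 4, group 16; Cs is in period 6, group 1.
Electronegativity increases across a period and decreases down a group, tracking effective nuclear charge and atomic size.
Here both period and group differ, so the two effects have to be weighed against each other.
Be > Cs: relative to Cs, both the across-period and down-group shifts push Be's electronegativity up.
Se > Be: the two effects oppose for this pair; the across-period effect wins (2.55 vs 1.57).
For reference (Pauling): Be 1.57, Se 2.55, Cs 0.79.
So from highest to lowest: Se > Be > Cs.

Se > Be > Cs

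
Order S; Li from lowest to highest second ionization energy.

Consider each +1 ion: S⁺ still has 5 valence electrons; Li⁺ is the bare [He] core.
Core electrons are held far more tightly than valence electrons, so Li tops the IE_2 order.
Tabulated IE_2 (kJ/mol): S 2252, Li 7298.
Putting it together, IE_2: S < Li.

S < Li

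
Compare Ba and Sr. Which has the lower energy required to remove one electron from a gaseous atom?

Sr is in period 5, group 2; Ba is in period 6, group 2.
IE₁ increases left→right with effective nuclear charge and decreases top→bottom as the valence shell moves farther out.
All are in group 2, so first ionization energy increases up the group.
So Ba has the lower energy required to remove one electron from a gaseous atom (Ba < Sr).

Ba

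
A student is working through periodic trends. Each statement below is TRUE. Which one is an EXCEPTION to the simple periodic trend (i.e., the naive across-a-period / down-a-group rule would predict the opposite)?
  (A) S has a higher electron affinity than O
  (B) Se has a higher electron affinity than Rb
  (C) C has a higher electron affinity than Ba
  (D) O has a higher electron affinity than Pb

(A)

The general trend: electron affinity increases across a period and decreases down a group.
(A) S (period 3, group 16) vs O (period 2, group 16): the stated order contradicts the simple trend.
(B) Se (period 4, group 16) vs Rb (period 5, group 1): the stated order agrees with the simple trend.
(C) C (period 2, group 14) vs Ba (period 6, group 2): the stated order agrees with the simple trend.
(D) O (period 2, group 16) vs Pb (period 6, group 14): the stated order agrees with the simple trend.
The exception is (A): the compact 2p subshell of O repels the added electron more than S's larger 3p does.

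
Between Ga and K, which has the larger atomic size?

K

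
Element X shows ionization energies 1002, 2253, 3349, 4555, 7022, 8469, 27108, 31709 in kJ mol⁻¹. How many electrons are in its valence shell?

Look for the largest jump between consecutive ionization energies: IE7/IE6 ≈ 3.2, far larger than any earlier ratio.
That jump marks the point where a core electron is being removed. So the atom has 6 valence electrons.

6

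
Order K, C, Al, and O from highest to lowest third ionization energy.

O > C > K > Al

The third ionization energy removes an electron from the +2 ion. For each element: K²⁺ is already 1 electron into the core; C²⁺ still has 2 valence electrons; Al²⁺ still has 1 valence electron; O²⁺ still has 4 valence electrons.
Usually core removal costs more than valence removal, but here the competition is close: a tightly held n=2 valence electron can cost more to remove than an n=3 core electron, so the actual values have to decide it.
Valence configurations: C²⁺ [He]2s², Al²⁺ [Ne]3s¹, O²⁺ [He]2s²2p².
Tabulated IE_3 (kJ/mol): K 4420, C 4620, Al 2745, O 5300.
Hence IE_3: Al < K < C < O.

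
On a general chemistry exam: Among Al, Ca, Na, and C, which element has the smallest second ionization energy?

IE_2 is the cost of taking one more electron from the +1 cation: Al⁺ still has 2 valence electrons; Ca⁺ still has 1 valence electron; Na⁺ is the bare [Ne] core; C⁺ still has 3 valence electrons.
Breaking into a closed-shell core is much more expensive than removing a leftover valence electron — Na has the largest IE_2 here.
Valence configurations: Al⁺ [Ne]3s², Ca⁺ [Ar]4s¹, C⁺ [He]2s²2p¹.
The numbers (kJ/mol): Al 1817, Ca 1145, Na 4562, C 2353.
Overall IE_2 order: Ca < Al < C < Na.

Ca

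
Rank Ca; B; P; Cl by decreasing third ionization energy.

After 2 electrons have been removed, what remains? Ca²⁺ is the bare [Ar] core; B²⁺ still has 1 valence electron; P²⁺ still has 3 valence electrons; Cl²⁺ still has 5 valence electrons.
Core electrons are held far more tightly than valence electrons, so Ca tops the IE_3 order.
Valence configurations: B²⁺ [He]2s¹, P²⁺ [Ne]3s²3p¹, Cl²⁺ [Ne]3s²3p³.
Tabulated IE_3 (kJ/mol): Ca 4912, B 3660, P 2914, Cl 3822.
Hence IE_3: P < B < Cl < Ca.

Ca, Cl, B, P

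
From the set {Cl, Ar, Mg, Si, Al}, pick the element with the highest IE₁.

Ar

Across a period the outer electron is held more tightly (higher IE₁); down a group it sits in a higher shell, more shielded, and comes off more easily.
All lie in period 3; the across-period trend (first ionization energy increases left to right) applies, with the exception below.
Note the exception: Mg has a higher first ionization energy than Al, contrary to the simple trend — Al's single 3p electron is easier to remove than one from Mg's filled 3s².
Approximate values (kJ/mol): Mg 738, Al 578, Si 786, Cl 1251, Ar 1521.
The highest IE₁ among these belongs to Ar.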